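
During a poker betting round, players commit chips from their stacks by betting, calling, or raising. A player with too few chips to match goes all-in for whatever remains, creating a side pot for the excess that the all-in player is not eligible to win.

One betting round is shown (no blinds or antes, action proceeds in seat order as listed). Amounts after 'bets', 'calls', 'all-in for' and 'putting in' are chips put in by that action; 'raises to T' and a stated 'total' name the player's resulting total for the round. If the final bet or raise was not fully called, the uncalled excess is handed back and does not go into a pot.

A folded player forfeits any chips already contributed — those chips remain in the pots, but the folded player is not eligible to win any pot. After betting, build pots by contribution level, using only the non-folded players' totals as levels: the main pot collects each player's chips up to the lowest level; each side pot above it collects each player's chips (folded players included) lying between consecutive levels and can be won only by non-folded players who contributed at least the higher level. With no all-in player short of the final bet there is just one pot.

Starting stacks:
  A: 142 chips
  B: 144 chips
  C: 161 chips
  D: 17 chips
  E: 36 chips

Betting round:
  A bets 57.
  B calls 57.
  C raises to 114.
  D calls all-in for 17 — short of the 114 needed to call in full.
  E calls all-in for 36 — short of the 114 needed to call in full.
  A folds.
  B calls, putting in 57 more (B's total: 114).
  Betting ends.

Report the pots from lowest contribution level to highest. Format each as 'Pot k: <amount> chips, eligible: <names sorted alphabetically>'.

Contributions: A=57, B=114, C=114, D=17, E=36
Folded: A
Pot levels (distinct totals of non-folded players): 17, 36, 114
Layer 1-17: 17 each from A, B, C, D, E = 17*5 = 85 chips; eligible B, C, D, E
Layer 18-36: 19 each from A, B, C, E = 19*4 = 76 chips; eligible B, C, E
Layer 37-114: A 21 + B 78 + C 78 = 177 chips; eligible B, C

Pot 1: 85 chips, eligible: B, C, D, E
Pot 2: 76 chips, eligible: B, C, E
Pot 3: 177 chips, eligible: B, C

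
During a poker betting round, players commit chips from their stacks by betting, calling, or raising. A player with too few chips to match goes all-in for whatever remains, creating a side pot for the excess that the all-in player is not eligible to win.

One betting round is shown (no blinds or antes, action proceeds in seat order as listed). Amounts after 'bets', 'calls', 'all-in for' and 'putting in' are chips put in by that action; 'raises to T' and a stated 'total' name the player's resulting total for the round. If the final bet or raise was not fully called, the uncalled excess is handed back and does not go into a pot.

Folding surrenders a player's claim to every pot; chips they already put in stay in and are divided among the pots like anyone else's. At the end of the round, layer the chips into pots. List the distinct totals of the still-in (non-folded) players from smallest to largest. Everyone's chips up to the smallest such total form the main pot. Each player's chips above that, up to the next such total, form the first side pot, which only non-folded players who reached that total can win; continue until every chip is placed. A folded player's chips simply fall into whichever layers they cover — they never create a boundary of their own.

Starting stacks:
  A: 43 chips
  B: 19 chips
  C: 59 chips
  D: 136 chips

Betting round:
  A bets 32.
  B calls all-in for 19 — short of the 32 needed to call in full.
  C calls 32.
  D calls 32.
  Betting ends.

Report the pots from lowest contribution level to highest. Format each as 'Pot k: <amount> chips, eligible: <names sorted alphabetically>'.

Contributions: A=32, B=19, C=32, D=32
Pot levels (distinct totals of non-folded players): 19, 32
Layer 1-19: 19 each from A, B, C, D = 19*4 = 76 chips; eligible A, B, C, D
Layer 20-32: 13 each from A, C, D = 13*3 = 39 chips; eligible A, C, D

Pot 1: 76 chips, eligible: A, B, C, D
Pot 2: 39 chips, eligible: A, C, D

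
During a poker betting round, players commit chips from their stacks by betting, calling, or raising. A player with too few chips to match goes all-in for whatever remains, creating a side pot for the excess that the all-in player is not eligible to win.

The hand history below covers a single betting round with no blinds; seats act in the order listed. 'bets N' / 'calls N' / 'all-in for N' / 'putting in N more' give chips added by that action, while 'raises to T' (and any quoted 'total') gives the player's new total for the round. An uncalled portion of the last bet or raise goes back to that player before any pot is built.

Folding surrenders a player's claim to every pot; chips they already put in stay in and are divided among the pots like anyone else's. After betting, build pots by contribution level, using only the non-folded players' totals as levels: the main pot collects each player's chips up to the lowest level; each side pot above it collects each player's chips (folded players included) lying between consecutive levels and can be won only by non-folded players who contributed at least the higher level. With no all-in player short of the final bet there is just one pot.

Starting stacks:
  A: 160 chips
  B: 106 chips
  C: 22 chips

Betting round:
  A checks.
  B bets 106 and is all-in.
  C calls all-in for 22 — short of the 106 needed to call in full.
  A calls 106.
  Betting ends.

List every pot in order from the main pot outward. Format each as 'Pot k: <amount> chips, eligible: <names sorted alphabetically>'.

Contributions: A=106, B=106, C=22
Pot levels (distinct totals of non-folded players): 22, 106
Layer 1-22: 22 each from A, B, C = 22*3 = 66 chips; eligible A, B, C
Layer 23-106: 84 each from A, B = 84*2 = 168 chips; eligible A, B

Pot 1: 66 chips, eligible: A, B, C
Pot 2: 168 chips, eligible: A, B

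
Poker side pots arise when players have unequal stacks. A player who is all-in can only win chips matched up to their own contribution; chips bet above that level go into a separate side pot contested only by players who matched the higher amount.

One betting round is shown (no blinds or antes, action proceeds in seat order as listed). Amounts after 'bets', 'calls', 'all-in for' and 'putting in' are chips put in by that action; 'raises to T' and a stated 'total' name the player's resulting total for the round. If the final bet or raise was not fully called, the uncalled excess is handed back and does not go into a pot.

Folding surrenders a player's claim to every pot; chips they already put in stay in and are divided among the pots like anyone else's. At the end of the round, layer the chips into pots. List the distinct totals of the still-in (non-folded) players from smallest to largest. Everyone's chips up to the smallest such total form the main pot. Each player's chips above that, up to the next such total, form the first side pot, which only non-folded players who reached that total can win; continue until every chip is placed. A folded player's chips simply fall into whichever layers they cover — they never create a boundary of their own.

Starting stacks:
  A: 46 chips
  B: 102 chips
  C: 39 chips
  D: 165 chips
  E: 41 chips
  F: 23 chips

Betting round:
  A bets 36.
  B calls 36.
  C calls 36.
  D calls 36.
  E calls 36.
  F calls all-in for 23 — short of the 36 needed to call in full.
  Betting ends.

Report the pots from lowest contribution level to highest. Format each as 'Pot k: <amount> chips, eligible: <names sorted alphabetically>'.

Pot 1: 138 chips, eligible: A, B, C, D, E, F
Pot 2: 65 chips, eligible: A, B, C, D, E

Derivation:
Contributions: A=36, B=36, C=36, D=36, E=36, F=23
Pot levels (distinct totals of non-folded players): 23, 36
Layer 1-23: 23 each from A, B, C, D, E, F = 23*6 = 138 chips; eligible A, B, C, D, E, F
Layer 24-36: 13 each from A, B, C, D, E = 13*5 = 65 chips; eligible A, B, C, D, E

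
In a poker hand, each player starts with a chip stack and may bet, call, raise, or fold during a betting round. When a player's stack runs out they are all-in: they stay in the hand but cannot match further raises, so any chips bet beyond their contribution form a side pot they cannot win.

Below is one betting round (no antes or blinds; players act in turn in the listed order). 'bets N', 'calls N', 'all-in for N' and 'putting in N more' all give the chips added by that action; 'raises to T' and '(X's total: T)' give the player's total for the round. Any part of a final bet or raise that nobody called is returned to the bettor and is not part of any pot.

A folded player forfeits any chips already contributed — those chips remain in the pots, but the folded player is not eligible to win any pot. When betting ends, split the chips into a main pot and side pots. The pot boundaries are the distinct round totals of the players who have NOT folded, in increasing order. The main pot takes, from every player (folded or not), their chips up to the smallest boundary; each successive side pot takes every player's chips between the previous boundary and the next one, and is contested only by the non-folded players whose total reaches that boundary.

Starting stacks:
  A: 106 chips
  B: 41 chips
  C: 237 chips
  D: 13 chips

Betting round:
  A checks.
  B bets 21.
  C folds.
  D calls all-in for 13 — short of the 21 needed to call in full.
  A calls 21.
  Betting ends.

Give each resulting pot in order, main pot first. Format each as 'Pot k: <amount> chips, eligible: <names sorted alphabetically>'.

Contributions: A=21, B=21, D=13
Folded: C
Pot levels (distinct totals of non-folded players): 13, 21
Layer 1-13: 13 each from A, B, D = 13*3 = 39 chips; eligible A, B, D
Layer 14-21: 8 each from A, B = 8*2 = 16 chips; eligible A, B

Pot 1: 39 chips, eligible: A, B, D
Pot 2: 16 chips, eligible: A, B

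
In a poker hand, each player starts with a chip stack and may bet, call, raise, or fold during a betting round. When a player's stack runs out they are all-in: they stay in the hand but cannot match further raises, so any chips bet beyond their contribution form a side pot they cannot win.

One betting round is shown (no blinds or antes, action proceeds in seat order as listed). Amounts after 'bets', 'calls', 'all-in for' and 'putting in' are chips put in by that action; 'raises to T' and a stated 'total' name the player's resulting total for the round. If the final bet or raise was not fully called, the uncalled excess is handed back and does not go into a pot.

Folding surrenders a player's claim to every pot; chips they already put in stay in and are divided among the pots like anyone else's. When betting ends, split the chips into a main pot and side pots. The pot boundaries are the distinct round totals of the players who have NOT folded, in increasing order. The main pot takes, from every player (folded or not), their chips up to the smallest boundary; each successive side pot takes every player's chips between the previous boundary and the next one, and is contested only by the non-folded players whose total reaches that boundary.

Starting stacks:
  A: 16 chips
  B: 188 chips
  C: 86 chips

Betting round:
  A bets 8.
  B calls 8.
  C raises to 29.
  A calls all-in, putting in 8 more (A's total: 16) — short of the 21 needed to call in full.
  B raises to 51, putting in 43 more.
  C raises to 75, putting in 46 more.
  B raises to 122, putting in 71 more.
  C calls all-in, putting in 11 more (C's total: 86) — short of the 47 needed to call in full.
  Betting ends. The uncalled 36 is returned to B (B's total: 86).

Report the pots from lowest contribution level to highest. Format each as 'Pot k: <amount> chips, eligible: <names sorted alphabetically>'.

Contributions (after 36 returned to B): A=16, B=86, C=86
Pot levels (distinct totals of non-folded players): 16, 86
Layer 1-16: 16 each from A, B, C = 16*3 = 48 chips; eligible A, B, C
Layer 17-86: 70 each from B, C = 70*2 = 140 chips; eligible B, C

Pot 1: 48 chips, eligible: A, B, C
Pot 2: 140 chips, eligible: B, C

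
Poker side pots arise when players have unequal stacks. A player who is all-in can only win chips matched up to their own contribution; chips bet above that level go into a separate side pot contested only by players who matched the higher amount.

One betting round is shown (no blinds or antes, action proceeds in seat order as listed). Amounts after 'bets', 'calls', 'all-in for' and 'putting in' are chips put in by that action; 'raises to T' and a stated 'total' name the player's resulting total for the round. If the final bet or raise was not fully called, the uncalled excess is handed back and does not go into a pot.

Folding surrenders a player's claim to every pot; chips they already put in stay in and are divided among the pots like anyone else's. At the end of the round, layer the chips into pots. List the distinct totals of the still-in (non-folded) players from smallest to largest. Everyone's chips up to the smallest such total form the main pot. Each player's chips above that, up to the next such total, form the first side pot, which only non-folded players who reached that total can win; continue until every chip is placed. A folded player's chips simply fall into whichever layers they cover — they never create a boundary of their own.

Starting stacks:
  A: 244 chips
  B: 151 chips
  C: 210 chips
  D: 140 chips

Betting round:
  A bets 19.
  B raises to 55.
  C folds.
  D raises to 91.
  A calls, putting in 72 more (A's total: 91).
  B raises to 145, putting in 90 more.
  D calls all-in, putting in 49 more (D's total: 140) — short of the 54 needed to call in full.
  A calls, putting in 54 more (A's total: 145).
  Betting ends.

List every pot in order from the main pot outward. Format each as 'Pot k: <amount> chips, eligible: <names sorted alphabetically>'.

Contributions: A=145, B=145, D=140
Folded: C
Pot levels (distinct totals of non-folded players): 140, 145
Layer 1-140: 140 each from A, B, D = 140*3 = 420 chips; eligible A, B, D
Layer 141-145: 5 each from A, B = 5*2 = 10 chips; eligible A, B

Pot 1: 420 chips, eligible: A, B, D
Pot 2: 10 chips, eligible: A, B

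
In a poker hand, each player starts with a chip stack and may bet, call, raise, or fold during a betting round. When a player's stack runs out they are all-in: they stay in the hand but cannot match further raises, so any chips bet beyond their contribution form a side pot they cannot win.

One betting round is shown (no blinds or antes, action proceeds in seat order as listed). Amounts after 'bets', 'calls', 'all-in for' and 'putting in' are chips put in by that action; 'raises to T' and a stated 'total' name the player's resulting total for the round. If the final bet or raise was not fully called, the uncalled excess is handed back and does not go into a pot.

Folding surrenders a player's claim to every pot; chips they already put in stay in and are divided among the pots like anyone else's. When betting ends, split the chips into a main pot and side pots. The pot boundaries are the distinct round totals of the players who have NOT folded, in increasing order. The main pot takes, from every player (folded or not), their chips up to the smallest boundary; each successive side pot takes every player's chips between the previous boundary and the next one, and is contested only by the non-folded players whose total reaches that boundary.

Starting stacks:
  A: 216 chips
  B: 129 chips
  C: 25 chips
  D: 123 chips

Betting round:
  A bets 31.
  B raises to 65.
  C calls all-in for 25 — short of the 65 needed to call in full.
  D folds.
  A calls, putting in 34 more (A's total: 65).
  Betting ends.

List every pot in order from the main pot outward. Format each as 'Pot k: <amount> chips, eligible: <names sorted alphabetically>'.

Contributions: A=65, B=65, C=25
Folded: D
Pot levels (distinct totals of non-folded players): 25, 65
Layer 1-25: 25 each from A, B, C = 25*3 = 75 chips; eligible A, B, C
Layer 26-65: 40 each from A, B = 40*2 = 80 chips; eligible A, B

Pot 1: 75 chips, eligible: A, B, C
Pot 2: 80 chips, eligible: A, B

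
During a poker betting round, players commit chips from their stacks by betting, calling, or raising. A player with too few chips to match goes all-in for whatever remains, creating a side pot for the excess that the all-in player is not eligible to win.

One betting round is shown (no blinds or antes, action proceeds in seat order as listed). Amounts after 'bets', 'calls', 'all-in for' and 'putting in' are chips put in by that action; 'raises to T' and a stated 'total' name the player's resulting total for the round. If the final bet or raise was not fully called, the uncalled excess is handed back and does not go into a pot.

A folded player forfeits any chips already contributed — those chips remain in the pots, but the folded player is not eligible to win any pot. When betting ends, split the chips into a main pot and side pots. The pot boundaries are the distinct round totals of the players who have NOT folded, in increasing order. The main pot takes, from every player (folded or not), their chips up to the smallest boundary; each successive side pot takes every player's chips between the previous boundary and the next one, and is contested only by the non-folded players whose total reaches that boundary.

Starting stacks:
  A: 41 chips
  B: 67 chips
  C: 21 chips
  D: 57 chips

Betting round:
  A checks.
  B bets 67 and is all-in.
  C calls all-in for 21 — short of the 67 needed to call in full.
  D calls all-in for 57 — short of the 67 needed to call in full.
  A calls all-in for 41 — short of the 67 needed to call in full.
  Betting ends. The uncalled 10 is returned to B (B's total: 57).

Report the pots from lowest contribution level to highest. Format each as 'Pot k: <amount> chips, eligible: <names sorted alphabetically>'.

Contributions (after 10 returned to B): A=41, B=57, C=21, D=57
Pot levels (distinct totals of non-folded players): 21, 41, 57
Layer 1-21: 21 each from A, B, C, D = 21*4 = 84 chips; eligible A, B, C, D
Layer 22-41: 20 each from A, B, D = 20*3 = 60 chips; eligible A, B, D
Layer 42-57: 16 each from B, D = 16*2 = 32 chips; eligible B, D

Pot 1: 84 chips, eligible: A, B, C, D
Pot 2: 60 chips, eligible: A, B, D
Pot 3: 32 chips, eligible: B, D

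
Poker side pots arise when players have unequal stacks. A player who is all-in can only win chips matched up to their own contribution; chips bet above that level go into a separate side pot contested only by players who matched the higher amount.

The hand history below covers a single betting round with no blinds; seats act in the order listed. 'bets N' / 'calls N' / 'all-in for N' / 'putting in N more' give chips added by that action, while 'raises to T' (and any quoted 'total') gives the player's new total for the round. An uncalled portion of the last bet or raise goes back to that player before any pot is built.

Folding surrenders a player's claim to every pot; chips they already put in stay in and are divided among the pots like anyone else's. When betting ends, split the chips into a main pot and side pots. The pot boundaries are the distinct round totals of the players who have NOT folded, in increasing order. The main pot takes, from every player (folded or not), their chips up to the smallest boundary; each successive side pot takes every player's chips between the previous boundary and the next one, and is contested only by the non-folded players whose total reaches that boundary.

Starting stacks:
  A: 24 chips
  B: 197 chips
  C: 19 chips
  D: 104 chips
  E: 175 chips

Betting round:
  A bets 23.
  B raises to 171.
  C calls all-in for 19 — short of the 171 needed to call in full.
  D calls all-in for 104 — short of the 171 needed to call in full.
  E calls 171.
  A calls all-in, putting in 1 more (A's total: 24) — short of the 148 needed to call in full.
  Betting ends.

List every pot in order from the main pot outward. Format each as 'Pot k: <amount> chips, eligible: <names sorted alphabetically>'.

Pot 1: 95 chips, eligible: A, B, C, D, E
Pot 2: 20 chips, eligible: A, B, D, E
Pot 3: 240 chips, eligible: B, D, E
Pot 4: 134 chips, eligible: B, E

Derivation:
Contributions: A=24, B=171, C=19, D=104, E=171
Pot levels (distinct totals of non-folded players): 19, 24, 104, 171
Layer 1-19: 19 each from A, B, C, D, E = 19*5 = 95 chips; eligible A, B, C, D, E
Layer 20-24: 5 each from A, B, D, E = 5*4 = 20 chips; eligible A, B, D, E
Layer 25-104: 80 each from B, D, E = 80*3 = 240 chips; eligible B, D, E
Layer 105-171: 67 each from B, E = 67*2 = 134 chips; eligible B, E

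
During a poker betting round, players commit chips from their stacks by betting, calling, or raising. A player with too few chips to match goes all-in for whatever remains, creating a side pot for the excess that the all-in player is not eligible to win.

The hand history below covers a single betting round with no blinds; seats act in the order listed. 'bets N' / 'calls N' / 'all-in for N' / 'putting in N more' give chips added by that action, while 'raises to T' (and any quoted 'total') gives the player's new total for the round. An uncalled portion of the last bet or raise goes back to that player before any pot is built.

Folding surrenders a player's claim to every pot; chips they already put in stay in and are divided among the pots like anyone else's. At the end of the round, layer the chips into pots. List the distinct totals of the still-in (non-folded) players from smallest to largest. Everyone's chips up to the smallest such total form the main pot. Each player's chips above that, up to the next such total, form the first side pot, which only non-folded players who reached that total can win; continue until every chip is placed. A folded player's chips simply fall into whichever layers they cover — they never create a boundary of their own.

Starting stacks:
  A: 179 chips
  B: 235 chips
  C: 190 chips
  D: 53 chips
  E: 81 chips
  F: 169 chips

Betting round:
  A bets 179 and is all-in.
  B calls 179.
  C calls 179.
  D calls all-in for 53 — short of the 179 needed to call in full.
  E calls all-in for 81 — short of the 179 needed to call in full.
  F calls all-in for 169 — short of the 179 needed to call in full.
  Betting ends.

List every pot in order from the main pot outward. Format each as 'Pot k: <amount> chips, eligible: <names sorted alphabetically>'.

Pot 1: 318 chips, eligible: A, B, C, D, E, F
Pot 2: 140 chips, eligible: A, B, C, E, F
Pot 3: 352 chips, eligible: A, B, C, F
Pot 4: 30 chips, eligible: A, B, C

Derivation:
Contributions: A=179, B=179, C=179, D=53, E=81, F=169
Pot levels (distinct totals of non-folded players): 53, 81, 169, 179
Layer 1-53: 53 each from A, B, C, D, E, F = 53*6 = 318 chips; eligible A, B, C, D, E, F
Layer 54-81: 28 each from A, B, C, E, F = 28*5 = 140 chips; eligible A, B, C, E, F
Layer 82-169: 88 each from A, B, C, F = 88*4 = 352 chips; eligible A, B, C, F
Layer 170-179: 10 each from A, B, C = 10*3 = 30 chips; eligible A, B, C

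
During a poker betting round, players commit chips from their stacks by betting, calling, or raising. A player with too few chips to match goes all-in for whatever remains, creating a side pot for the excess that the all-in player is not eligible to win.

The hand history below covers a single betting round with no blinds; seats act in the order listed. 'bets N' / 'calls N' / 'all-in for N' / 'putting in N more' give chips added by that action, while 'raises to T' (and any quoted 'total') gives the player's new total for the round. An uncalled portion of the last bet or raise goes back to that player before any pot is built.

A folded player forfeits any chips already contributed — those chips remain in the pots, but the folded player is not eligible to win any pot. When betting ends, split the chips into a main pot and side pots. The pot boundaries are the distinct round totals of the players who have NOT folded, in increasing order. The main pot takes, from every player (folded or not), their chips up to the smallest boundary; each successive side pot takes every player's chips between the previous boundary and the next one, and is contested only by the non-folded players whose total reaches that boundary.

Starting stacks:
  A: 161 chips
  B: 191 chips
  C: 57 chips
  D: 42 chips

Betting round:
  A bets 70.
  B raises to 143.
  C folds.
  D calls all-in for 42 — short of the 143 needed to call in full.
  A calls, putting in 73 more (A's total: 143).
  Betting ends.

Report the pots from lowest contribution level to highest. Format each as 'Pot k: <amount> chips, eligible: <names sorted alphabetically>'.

Contributions: A=143, B=143, D=42
Folded: C
Pot levels (distinct totals of non-folded players): 42, 143
Layer 1-42: 42 each from A, B, D = 42*3 = 126 chips; eligible A, B, D
Layer 43-143: 101 each from A, B = 101*2 = 202 chips; eligible A, B

Pot 1: 126 chips, eligible: A, B, D
Pot 2: 202 chips, eligible: A, B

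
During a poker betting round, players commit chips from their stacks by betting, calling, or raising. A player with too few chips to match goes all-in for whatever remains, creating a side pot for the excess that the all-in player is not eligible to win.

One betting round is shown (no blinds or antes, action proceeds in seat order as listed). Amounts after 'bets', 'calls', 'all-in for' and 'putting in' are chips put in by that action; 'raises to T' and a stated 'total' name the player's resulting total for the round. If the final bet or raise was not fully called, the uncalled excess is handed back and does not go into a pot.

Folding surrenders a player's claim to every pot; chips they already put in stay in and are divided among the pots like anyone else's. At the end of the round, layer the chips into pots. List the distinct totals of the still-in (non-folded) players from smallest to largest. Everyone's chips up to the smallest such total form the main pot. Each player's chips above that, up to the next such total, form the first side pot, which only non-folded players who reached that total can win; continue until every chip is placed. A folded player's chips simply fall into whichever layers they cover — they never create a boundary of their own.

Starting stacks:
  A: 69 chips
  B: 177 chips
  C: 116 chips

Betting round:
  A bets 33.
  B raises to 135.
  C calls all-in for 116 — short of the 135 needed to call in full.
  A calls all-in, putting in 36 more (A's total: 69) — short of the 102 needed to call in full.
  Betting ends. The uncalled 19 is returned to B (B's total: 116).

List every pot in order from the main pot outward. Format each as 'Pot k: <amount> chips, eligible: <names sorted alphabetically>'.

Pot 1: 207 chips, eligible: A, B, C
Pot 2: 94 chips, eligible: B, C

Derivation:
Contributions (after 19 returned to B): A=69, B=116, C=116
Pot levels (distinct totals of non-folded players): 69, 116
Layer 1-69: 69 each from A, B, C = 69*3 = 207 chips; eligible A, B, C
Layer 70-116: 47 each from B, C = 47*2 = 94 chips; eligible B, C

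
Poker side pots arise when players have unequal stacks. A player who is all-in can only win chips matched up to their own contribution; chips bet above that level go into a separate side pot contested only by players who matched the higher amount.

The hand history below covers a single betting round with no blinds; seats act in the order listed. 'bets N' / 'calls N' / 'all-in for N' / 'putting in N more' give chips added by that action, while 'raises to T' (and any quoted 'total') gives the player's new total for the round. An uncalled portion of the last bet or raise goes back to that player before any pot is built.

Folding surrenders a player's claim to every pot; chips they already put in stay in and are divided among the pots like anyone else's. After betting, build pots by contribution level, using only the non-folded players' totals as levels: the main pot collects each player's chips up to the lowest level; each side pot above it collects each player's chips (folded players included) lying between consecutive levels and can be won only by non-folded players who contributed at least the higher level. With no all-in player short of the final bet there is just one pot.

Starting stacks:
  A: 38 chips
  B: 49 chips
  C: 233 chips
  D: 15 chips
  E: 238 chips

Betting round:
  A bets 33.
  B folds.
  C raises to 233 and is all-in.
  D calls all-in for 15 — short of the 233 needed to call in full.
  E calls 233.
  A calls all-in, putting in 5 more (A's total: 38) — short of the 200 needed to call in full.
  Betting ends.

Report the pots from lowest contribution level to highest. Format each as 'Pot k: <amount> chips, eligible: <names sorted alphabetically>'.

Pot 1: 60 chips, eligible: A, C, D, E
Pot 2: 69 chips, eligible: A, C, E
Pot 3: 390 chips, eligible: C, E

Derivation:
Contributions: A=38, C=233, D=15, E=233
Folded: B
Pot levels (distinct totals of non-folded players): 15, 38, 233
Layer 1-15: 15 each from A, C, D, E = 15*4 = 60 chips; eligible A, C, D, E
Layer 16-38: 23 each from A, C, E = 23*3 = 69 chips; eligible A, C, E
Layer 39-233: 195 each from C, E = 195*2 = 390 chips; eligible C, E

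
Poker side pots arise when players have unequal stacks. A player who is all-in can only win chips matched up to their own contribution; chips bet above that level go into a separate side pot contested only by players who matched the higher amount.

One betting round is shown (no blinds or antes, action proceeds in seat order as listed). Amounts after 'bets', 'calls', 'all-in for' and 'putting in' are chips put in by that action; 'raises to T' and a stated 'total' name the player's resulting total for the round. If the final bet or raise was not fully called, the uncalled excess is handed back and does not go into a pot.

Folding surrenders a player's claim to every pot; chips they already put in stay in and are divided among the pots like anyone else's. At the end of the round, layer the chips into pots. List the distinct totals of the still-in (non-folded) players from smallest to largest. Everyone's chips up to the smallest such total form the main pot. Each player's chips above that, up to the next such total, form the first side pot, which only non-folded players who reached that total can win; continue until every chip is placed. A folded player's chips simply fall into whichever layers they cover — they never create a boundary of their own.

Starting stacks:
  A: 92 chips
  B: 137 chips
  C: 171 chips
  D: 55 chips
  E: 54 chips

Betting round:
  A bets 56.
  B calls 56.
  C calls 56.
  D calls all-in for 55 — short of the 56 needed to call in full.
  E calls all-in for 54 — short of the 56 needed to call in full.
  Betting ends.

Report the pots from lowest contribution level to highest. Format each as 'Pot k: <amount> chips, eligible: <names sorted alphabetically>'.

Contributions: A=56, B=56, C=56, D=55, E=54
Pot levels (distinct totals of non-folded players): 54, 55, 56
Layer 1-54: 54 each from A, B, C, D, E = 54*5 = 270 chips; eligible A, B, C, D, E
Layer 55-55: 1 each from A, B, C, D = 1*4 = 4 chips; eligible A, B, C, D
Layer 56-56: 1 each from A, B, C = 1*3 = 3 chips; eligible A, B, C

Pot 1: 270 chips, eligible: A, B, C, D, E
Pot 2: 4 chips, eligible: A, B, C, D
Pot 3: 3 chips, eligible: A, B, C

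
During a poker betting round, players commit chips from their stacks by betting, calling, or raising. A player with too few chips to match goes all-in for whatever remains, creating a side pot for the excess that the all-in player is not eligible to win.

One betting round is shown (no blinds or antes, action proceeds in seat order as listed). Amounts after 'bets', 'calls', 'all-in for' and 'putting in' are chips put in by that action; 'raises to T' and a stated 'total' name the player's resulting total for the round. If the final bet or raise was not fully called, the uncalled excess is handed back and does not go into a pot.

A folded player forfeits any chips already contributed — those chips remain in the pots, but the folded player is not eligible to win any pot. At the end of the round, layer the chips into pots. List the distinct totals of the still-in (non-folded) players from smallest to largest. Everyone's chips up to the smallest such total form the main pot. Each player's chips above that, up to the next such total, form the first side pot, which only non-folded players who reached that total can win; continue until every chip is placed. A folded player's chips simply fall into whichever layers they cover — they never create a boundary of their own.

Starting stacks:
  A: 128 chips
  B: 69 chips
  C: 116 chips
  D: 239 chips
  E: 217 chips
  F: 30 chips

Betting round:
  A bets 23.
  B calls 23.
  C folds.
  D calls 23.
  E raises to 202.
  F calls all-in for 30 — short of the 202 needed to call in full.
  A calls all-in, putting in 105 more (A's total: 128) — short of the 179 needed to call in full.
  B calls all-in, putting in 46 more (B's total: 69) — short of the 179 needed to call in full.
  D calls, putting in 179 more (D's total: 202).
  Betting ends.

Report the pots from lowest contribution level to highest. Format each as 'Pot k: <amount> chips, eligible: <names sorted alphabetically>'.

Pot 1: 150 chips, eligible: A, B, D, E, F
Pot 2: 156 chips, eligible: A, B, D, E
Pot 3: 177 chips, eligible: A, D, E
Pot 4: 148 chips, eligible: D, E

Derivation:
Contributions: A=128, B=69, D=202, E=202, F=30
Folded: C
Pot levels (distinct totals of non-folded players): 30, 69, 128, 202
Layer 1-30: 30 each from A, B, D, E, F = 30*5 = 150 chips; eligible A, B, D, E, F
Layer 31-69: 39 each from A, B, D, E = 39*4 = 156 chips; eligible A, B, D, E
Layer 70-128: 59 each from A, D, E = 59*3 = 177 chips; eligible A, D, E
Layer 129-202: 74 each from D, E = 74*2 = 148 chips; eligible D, E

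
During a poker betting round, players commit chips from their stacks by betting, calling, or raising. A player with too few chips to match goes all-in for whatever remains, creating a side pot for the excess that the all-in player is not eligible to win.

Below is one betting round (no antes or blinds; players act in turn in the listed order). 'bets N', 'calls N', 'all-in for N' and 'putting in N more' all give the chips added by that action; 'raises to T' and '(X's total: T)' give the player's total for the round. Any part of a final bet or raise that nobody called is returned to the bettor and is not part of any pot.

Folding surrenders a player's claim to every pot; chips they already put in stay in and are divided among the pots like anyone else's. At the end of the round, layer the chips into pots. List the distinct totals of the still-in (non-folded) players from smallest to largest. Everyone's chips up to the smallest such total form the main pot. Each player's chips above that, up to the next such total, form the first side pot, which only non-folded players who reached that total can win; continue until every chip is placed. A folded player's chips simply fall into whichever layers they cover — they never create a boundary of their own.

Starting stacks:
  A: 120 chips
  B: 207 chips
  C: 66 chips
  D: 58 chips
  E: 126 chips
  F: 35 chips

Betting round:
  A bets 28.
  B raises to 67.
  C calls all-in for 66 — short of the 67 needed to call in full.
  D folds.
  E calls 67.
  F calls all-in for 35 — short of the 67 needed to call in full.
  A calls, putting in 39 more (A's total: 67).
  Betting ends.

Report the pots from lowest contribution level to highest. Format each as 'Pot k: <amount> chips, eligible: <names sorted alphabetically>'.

Contributions: A=67, B=67, C=66, E=67, F=35
Folded: D
Pot levels (distinct totals of non-folded players): 35, 66, 67
Layer 1-35: 35 each from A, B, C, E, F = 35*5 = 175 chips; eligible A, B, C, E, F
Layer 36-66: 31 each from A, B, C, E = 31*4 = 124 chips; eligible A, B, C, E
Layer 67-67: 1 each from A, B, E = 1*3 = 3 chips; eligible A, B, E

Pot 1: 175 chips, eligible: A, B, C, E, F
Pot 2: 124 chips, eligible: A, B, C, E
Pot 3: 3 chips, eligible: A, B, E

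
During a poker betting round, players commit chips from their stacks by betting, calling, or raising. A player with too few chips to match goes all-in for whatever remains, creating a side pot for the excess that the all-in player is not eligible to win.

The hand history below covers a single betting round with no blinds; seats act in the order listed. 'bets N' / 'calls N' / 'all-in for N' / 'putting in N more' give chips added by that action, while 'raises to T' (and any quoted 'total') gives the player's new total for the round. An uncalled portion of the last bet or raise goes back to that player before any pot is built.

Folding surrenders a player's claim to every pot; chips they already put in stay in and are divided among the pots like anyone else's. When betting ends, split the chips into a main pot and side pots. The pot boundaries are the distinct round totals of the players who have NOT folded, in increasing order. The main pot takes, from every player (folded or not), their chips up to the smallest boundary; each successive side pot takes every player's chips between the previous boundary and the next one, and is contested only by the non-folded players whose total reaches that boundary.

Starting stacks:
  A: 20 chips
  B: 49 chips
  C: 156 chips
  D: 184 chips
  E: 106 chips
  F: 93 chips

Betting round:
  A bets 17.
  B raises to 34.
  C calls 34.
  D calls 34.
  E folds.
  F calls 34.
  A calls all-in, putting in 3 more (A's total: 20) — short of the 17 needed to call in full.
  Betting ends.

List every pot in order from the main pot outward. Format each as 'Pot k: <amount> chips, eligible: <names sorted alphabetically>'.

Pot 1: 100 chips, eligible: A, B, C, D, F
Pot 2: 56 chips, eligible: B, C, D, F

Derivation:
Contributions: A=20, B=34, C=34, D=34, F=34
Folded: E
Pot levels (distinct totals of non-folded players): 20, 34
Layer 1-20: 20 each from A, B, C, D, F = 20*5 = 100 chips; eligible A, B, C, D, F
Layer 21-34: 14 each from B, C, D, F = 14*4 = 56 chips; eligible B, C, D, F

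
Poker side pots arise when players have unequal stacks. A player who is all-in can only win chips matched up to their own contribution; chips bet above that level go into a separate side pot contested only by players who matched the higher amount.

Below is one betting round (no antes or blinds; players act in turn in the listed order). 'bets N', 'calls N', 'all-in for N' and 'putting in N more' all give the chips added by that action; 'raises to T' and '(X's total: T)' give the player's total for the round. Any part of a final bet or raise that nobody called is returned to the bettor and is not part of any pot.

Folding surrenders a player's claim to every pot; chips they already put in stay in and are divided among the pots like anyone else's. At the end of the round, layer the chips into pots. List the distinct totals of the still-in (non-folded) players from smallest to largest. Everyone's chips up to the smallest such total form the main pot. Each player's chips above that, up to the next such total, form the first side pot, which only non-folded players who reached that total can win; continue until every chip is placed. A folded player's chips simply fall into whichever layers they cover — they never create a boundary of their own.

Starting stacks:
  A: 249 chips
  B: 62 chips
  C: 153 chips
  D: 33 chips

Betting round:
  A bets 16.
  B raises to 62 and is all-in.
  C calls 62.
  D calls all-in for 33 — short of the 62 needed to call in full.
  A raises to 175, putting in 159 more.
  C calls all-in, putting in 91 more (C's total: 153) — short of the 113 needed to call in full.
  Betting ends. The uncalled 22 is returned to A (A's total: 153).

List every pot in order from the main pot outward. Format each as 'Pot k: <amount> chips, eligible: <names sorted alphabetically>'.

Pot 1: 132 chips, eligible: A, B, C, D
Pot 2: 87 chips, eligible: A, B, C
Pot 3: 182 chips, eligible: A, C

Derivation:
Contributions (after 22 returned to A): A=153, B=62, C=153, D=33
Pot levels (distinct totals of non-folded players): 33, 62, 153
Layer 1-33: 33 each from A, B, C, D = 33*4 = 132 chips; eligible A, B, C, D
Layer 34-62: 29 each from A, B, C = 29*3 = 87 chips; eligible A, B, C
Layer 63-153: 91 each from A, C = 91*2 = 182 chips; eligible A, C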